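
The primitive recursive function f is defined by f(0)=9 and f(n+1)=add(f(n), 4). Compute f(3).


f(0) = 9
f(1) = add(f(0), 4) = add(9, 4) = 13
f(2) = add(f(1), 4) = add(13, 4) = 17
f(3) = add(f(2), 4) = add(17, 4) = 21


21


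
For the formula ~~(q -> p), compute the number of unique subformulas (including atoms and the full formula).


Formula: ~~(q -> p)
Subformulas found:
  1. q
  2. p
  3. (q -> p)
  4. ~(q -> p)
  5. ~~(q -> p)
Total distinct subformulas = 5

5


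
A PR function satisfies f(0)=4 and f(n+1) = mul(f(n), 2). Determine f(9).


f(0) = 4
f(1) = mul(f(0), 2) = mul(4, 2) = 8
f(2) = mul(f(1), 2) = mul(8, 2) = 16
f(3) = mul(f(2), 2) = mul(16, 2) = 32
f(4) = mul(f(3), 2) = mul(32, 2) = 64
f(5) = mul(f(4), 2) = mul(64, 2) = 128
f(6) = mul(f(5), 2) = mul(128, 2) = 256
f(7) = mul(f(6), 2) = mul(256, 2) = 512
f(8) = mul(f(7), 2) = mul(512, 2) = 1024
f(9) = mul(f(8), 2) = mul(1024, 2) = 2048


2048


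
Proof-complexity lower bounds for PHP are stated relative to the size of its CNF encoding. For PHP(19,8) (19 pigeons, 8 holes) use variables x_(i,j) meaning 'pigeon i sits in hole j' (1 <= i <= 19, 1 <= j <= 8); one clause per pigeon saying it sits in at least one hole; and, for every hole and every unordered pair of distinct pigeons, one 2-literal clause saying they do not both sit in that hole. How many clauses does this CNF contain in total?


PHP(19,8): 19 pigeons, 8 holes, 19*8 = 152 variables.
- pigeon clauses: one per pigeon -> 19 clauses
- hole clauses: 8 holes * C(19,2) = 8 * 171 -> 1368 clauses
Total clauses = 19 + 1368 = 1387

1387


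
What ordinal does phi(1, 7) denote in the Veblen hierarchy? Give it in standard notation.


phi(1, 7):
phi(1, beta) = epsilon_beta (the beta-th epsilon number).
phi(1, 7) = epsilon_7

epsilon_7


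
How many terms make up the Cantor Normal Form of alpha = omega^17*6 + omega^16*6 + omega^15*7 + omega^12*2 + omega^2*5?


CNF: omega^17*6 + omega^16*6 + omega^15*7 + omega^12*2 + omega^2*5
Count the summands separated by '+':
  term 1: omega^17*6
  term 2: omega^16*6
  term 3: omega^15*7
  term 4: omega^12*2
  term 5: omega^2*5
Total terms = 5

5


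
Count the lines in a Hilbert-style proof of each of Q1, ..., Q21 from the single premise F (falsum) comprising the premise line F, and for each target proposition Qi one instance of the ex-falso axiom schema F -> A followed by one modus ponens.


Ex falso, line by line:
- 1 premise line (F)
- 21 targets, each needing 1 axiom instance (F -> Qi) + 1 MP = 2 lines: 2 * 21 = 42
Total = 1 + 42 = 43 lines.

43


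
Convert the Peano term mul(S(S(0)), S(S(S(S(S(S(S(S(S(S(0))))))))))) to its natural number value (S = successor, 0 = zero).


mul(S^2(0), S^10(0)):
S^2(0) = 2
S^10(0) = 10
2 * 10 = 20

20


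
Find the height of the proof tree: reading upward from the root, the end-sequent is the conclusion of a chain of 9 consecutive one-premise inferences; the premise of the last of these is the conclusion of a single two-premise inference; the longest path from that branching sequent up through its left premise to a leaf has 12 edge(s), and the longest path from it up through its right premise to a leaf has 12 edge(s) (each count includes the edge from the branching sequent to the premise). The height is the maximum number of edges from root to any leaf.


Longest path through the left premise: 12 edges (measured from the branching sequent)
Longest path through the right premise: 12 edges
Height of the subtree rooted at the branching sequent: max(12, 12) = 12
The branching sequent sits 9 edges above the root (the chain of one-premise inferences), so height = 12 + 9 = 21

21


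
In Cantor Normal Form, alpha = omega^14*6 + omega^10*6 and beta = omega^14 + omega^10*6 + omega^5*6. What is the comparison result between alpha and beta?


Compare term by term from highest exponent:
alpha = omega^14*6 + omega^10*6
beta = omega^14 + omega^10*6 + omega^5*6
Term 1: alpha has omega^14*6, beta has omega^14*1
Term 2: alpha has omega^10*6, beta has omega^10*6
Term 3: alpha has omega^0*0, beta has omega^5*6
Result: alpha > beta

alpha > beta


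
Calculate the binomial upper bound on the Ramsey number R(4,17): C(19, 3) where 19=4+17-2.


R(4,17) <= C(4+17-2, 4-1) = C(19, 3)
C(19, 3) = 19! / (3! * 16!)
= 969

969


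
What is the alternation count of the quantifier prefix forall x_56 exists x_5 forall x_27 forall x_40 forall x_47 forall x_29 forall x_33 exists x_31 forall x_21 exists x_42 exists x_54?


Walk the prefix and count type changes:
  position 1: forall -> exists <-- alternation
  position 2: exists -> forall <-- alternation
  position 3: forall -> forall
  position 4: forall -> forall
  position 5: forall -> forall
  position 6: forall -> forall
  position 7: forall -> exists <-- alternation
  position 8: exists -> forall <-- alternation
  position 9: forall -> exists <-- alternation
  position 10: exists -> exists
Total alternations = 5

5


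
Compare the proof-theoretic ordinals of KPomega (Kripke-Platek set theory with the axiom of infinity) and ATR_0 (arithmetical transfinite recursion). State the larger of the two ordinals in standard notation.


Proof-theoretic ordinal of KPomega (Kripke-Platek set theory with the axiom of infinity): psi_0(epsilon_{Omega+1})
Proof-theoretic ordinal of ATR_0 (arithmetical transfinite recursion): Gamma_0
Comparing: Gamma_0 < psi_0(epsilon_{Omega+1}).
The larger ordinal is psi_0(epsilon_{Omega+1}) (from KPomega (Kripke-Platek set theory with the axiom of infinity)).

psi_0(epsilon_{Omega+1})


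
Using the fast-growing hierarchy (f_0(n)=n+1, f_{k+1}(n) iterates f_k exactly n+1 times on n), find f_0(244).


f_0(244) = 244 + 1 = 245

245


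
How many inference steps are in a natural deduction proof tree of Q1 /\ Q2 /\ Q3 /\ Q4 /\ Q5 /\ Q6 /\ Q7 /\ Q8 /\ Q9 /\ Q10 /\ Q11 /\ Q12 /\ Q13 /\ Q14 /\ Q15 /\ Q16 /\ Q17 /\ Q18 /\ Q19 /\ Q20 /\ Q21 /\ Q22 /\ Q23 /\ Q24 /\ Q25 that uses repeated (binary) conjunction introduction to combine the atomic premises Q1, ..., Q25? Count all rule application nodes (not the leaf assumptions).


The target conjunction has 25 conjuncts, i.e. 24 binary /\ connectives.
Each conjunction-intro joins two pieces, so 25 atoms require 25-1 = 24 applications.
Total inference nodes = 24

24


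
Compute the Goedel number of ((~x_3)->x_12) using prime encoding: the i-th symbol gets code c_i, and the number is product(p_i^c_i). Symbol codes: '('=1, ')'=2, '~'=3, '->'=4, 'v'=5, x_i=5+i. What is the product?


Formula: ((~x_3)->x_12)
Symbol codes: [1, 1, 3, 8, 2, 4, 17, 2]
Primes: [2, 3, 5, 7, 11, 13, 17, 19]
p_1^1 = 2^1 = 2
p_2^1 = 3^1 = 3
p_3^3 = 5^3 = 125
p_4^8 = 7^8 = 5764801
p_5^2 = 11^2 = 121
p_6^4 = 13^4 = 28561
p_7^17 = 17^17 = 827240261886336764177
p_8^2 = 19^2 = 361
Product = 4462140371936589644144415694658179392750

4462140371936589644144415694658179392750


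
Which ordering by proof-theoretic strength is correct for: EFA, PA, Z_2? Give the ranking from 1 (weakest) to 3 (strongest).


Ordering by consistency strength:
1. EFA
2. PA
3. Z_2


EFA=1, PA=2, Z_2=3


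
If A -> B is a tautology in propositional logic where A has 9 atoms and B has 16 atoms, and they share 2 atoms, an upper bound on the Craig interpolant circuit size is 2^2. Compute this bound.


Shared atoms = 2
Craig interpolant size bound = 2^2
= 4

4


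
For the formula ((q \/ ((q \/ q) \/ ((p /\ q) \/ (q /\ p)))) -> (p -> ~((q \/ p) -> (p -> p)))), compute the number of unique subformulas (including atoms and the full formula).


Formula: ((q \/ ((q \/ q) \/ ((p /\ q) \/ (q /\ p)))) -> (p -> ~((q \/ p) -> (p -> p))))
Subformulas found:
  1. q
  2. p
  3. (q /\ p)
  4. (q \/ p)
  5. (p -> p)
  6. (p /\ q)
  7. (q \/ q)
  8. ((p /\ q) \/ (q /\ p))
  9. ((q \/ p) -> (p -> p))
  10. ~((q \/ p) -> (p -> p))
  11. (p -> ~((q \/ p) -> (p -> p)))
  12. ((q \/ q) \/ ((p /\ q) \/ (q /\ p)))
  13. (q \/ ((q \/ q) \/ ((p /\ q) \/ (q /\ p))))
  14. ((q \/ ((q \/ q) \/ ((p /\ q) \/ (q /\ p)))) -> (p -> ~((q \/ p) -> (p -> p))))
Total distinct subformulas = 14

14


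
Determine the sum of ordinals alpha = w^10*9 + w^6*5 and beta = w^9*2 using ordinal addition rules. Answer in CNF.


Ordinal addition (w^10*9 + w^6*5) + w^9*2:
alpha's leading term has exponent 10 > beta's exponent 9, so it survives.
alpha's tail term has exponent 6 < beta's exponent 9, so it is absorbed by beta.
In ordinal addition, any term followed by a strictly larger-exponent term is absorbed.
Result = w^10*9 + w^9*2

w^10*9 + w^9*2


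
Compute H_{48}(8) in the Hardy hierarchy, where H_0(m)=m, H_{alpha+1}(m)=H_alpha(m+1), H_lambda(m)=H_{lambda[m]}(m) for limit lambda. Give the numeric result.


H_48(8):
For finite ordinals k, H_k(n) = n + k (each successor step adds 1).
H_48(8) = 8 + 48 = 56

56


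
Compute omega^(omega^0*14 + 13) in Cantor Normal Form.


omega^(omega^0*14 + 13):
omega^0 = 1, so the exponent is 14 + 13 = 27 (finite ordinal addition).
Result = omega^27, already a single CNF term.

omega^27


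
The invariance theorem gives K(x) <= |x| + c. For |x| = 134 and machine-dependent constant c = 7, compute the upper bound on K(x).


K(x) <= |x| + c = 134 + 7 = 141

141


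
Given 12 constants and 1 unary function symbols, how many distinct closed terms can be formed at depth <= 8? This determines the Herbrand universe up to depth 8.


Herbrand terms by depth:
Depth 0: 12 constants
Depth 1: 12 new terms (running total: 24)
Depth 2: 12 new terms (running total: 36)
Depth 3: 12 new terms (running total: 48)
Depth 4: 12 new terms (running total: 60)
Depth 5: 12 new terms (running total: 72)
Depth 6: 12 new terms (running total: 84)
Depth 7: 12 new terms (running total: 96)
Depth 8: 12 new terms (running total: 108)
Total distinct ground terms = 108

108


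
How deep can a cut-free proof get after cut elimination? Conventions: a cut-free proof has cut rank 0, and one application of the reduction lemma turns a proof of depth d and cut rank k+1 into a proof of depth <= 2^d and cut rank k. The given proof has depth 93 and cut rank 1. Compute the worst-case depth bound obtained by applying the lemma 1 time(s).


Each rank reduction sends depth d to at most 2^d; cut rank r needs r reductions.
2_0(93) = 93
2_1(93) = 2^93 = 9903520314283042199192993792
Cut-free depth bound = 9903520314283042199192993792

9903520314283042199192993792


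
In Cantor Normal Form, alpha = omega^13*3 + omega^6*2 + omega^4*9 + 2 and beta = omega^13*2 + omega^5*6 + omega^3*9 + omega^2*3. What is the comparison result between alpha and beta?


Compare term by term from highest exponent:
alpha = omega^13*3 + omega^6*2 + omega^4*9 + 2
beta = omega^13*2 + omega^5*6 + omega^3*9 + omega^2*3
Term 1: alpha has omega^13*3, beta has omega^13*2
Term 2: alpha has omega^6*2, beta has omega^5*6
Term 3: alpha has omega^4*9, beta has omega^3*9
Term 4: alpha has omega^0*2, beta has omega^2*3
Result: alpha > beta

alpha > beta


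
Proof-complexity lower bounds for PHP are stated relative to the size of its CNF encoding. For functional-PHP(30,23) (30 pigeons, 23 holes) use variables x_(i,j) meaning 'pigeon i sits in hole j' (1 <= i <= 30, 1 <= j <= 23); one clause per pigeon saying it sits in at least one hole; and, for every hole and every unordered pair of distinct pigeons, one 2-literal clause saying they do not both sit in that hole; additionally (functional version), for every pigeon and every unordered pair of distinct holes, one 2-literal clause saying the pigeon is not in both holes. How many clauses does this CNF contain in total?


functional-PHP(30,23): 30 pigeons, 23 holes, 30*23 = 690 variables.
- pigeon clauses: one per pigeon -> 30 clauses
- hole clauses: 23 holes * C(30,2) = 23 * 435 -> 10005 clauses
- functional clauses: 30 pigeons * C(23,2) = 30 * 253 -> 7590 clauses
Total clauses = 30 + 10005 + 7590 = 17625

17625


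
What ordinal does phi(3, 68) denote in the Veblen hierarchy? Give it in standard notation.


phi(3, 68):
phi(3, beta) = eta_beta (the beta-th eta number, fixed point of zeta).
phi(3, 68) = eta_68

eta_68


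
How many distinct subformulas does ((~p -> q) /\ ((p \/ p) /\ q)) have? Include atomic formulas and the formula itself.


Formula: ((~p -> q) /\ ((p \/ p) /\ q))
Subformulas found:
  1. q
  2. p
  3. ~p
  4. (p \/ p)
  5. (~p -> q)
  6. ((p \/ p) /\ q)
  7. ((~p -> q) /\ ((p \/ p) /\ q))
Total distinct subformulas = 7

7


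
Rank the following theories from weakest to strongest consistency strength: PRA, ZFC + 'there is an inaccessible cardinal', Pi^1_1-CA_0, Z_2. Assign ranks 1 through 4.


Ordering by consistency strength:
1. PRA
2. Pi^1_1-CA_0
3. Z_2
4. ZFC + 'there is an inaccessible cardinal'


PRA=1, ZFC + 'there is an inaccessible cardinal'=4, Pi^1_1-CA_0=2, Z_2=3


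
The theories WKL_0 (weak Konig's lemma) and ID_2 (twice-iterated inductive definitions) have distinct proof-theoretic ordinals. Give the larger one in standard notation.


Proof-theoretic ordinal of WKL_0 (weak Konig's lemma): omega^omega
Proof-theoretic ordinal of ID_2 (twice-iterated inductive definitions): psi_0(epsilon_{Omega_2+1})
Comparing: omega^omega < psi_0(epsilon_{Omega_2+1}).
The larger ordinal is psi_0(epsilon_{Omega_2+1}) (from ID_2 (twice-iterated inductive definitions)).

psi_0(epsilon_{Omega_2+1})


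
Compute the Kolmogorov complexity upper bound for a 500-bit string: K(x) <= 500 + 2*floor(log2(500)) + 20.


floor(log2(500)) = 8
2 * 8 = 16
K(x) <= 500 + 16 + 20 = 536

536


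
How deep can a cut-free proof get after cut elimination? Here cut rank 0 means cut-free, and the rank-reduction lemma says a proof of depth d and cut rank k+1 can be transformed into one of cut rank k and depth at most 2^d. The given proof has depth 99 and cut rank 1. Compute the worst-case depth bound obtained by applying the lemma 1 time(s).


Each rank reduction sends depth d to at most 2^d; cut rank r needs r reductions.
2_0(99) = 99
2_1(99) = 2^99 = 633825300114114700748351602688
Cut-free depth bound = 633825300114114700748351602688

633825300114114700748351602688


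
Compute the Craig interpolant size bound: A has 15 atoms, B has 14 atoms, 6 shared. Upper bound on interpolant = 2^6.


Shared atoms = 6
Craig interpolant size bound = 2^6
= 64

64


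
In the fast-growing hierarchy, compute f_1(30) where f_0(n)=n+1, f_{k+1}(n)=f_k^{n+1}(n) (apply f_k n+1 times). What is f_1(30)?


f_1(30) = f_0^31(30)
f_0 adds 1 each time, applied 31 times.
f_1(30) = 30 + 31 = 61

61


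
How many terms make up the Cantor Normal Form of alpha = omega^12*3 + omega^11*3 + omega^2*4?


CNF: omega^12*3 + omega^11*3 + omega^2*4
Count the summands separated by '+':
  term 1: omega^12*3
  term 2: omega^11*3
  term 3: omega^2*4
Total terms = 3

3


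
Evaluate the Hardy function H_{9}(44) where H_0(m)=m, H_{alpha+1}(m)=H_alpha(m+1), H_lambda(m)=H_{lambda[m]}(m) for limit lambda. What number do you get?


H_9(44):
For finite ordinals k, H_k(n) = n + k (each successor step adds 1).
H_9(44) = 44 + 9 = 53

53


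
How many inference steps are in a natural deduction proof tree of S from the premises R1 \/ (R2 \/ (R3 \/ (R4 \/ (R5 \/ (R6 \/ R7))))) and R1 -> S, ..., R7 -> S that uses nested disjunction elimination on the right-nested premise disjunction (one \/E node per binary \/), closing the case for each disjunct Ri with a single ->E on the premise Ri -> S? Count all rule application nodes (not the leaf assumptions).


The premise R1 \/ (R2 \/ (R3 \/ (R4 \/ (R5 \/ (R6 \/ R7))))) contains 7 disjuncts, hence 6 binary \/ connectives.
- Each binary \/ is eliminated once: 6 \/E nodes.
- Each of the 7 cases Ri derives S by one ->E with Ri -> S: 7 ->E nodes.
Total = 6 + 7 = 13

13


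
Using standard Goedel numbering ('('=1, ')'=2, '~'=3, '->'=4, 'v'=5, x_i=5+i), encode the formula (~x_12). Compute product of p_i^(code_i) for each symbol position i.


Formula: (~x_12)
Symbol codes: [1, 3, 17, 2]
Primes: [2, 3, 5, 7]
p_1^1 = 2^1 = 2
p_2^3 = 3^3 = 27
p_3^17 = 5^17 = 762939453125
p_4^2 = 7^2 = 49
Product = 2018737792968750

2018737792968750


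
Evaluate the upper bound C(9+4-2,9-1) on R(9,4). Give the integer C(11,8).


R(9,4) <= C(9+4-2, 9-1) = C(11, 8)
C(11, 8) = 11! / (8! * 3!)
= 165

165


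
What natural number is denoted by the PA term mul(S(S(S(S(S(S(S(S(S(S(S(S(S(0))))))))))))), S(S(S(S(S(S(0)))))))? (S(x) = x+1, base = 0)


mul(S^13(0), S^6(0)):
S^13(0) = 13
S^6(0) = 6
13 * 6 = 78

78


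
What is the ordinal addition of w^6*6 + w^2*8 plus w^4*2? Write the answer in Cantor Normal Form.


Ordinal addition (w^6*6 + w^2*8) + w^4*2:
alpha's leading term has exponent 6 > beta's exponent 4, so it survives.
alpha's tail term has exponent 2 < beta's exponent 4, so it is absorbed by beta.
In ordinal addition, any term followed by a strictly larger-exponent term is absorbed.
Result = w^6*6 + w^4*2

w^6*6 + w^4*2


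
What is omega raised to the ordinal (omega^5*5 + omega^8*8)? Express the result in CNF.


omega^(omega^5*5 + omega^8*8):
In ordinal addition a term is absorbed by a following term of strictly larger exponent: 5 < 8, so omega^5*5 + omega^8*8 = omega^8*8.
omega raised to a CNF ordinal is a single CNF term: Result = omega^(omega^8*8)

omega^(omega^8*8)


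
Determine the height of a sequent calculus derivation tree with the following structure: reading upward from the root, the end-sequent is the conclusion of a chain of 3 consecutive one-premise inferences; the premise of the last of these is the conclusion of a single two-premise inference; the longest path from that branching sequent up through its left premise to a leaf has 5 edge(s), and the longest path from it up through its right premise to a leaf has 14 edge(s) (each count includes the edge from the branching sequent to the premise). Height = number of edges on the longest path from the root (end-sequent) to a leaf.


Longest path through the left premise: 5 edges (measured from the branching sequent)
Longest path through the right premise: 14 edges
Height of the subtree rooted at the branching sequent: max(5, 14) = 14
The branching sequent sits 3 edges above the root (the chain of one-premise inferences), so height = 14 + 3 = 17

17


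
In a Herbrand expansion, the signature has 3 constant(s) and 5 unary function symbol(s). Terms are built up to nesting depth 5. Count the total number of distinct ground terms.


Herbrand terms by depth:
Depth 0: 3 constants
Depth 1: 15 new terms (running total: 18)
Depth 2: 75 new terms (running total: 93)
Depth 3: 375 new terms (running total: 468)
Depth 4: 1875 new terms (running total: 2343)
Depth 5: 9375 new terms (running total: 11718)
Total distinct ground terms = 11718

11718


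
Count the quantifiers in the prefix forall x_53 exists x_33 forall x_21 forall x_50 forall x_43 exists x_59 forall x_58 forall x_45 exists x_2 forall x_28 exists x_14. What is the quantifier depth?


Quantifier prefix has 11 quantifier symbols.
Quantifier depth = 11

11


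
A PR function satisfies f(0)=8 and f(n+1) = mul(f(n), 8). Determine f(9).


f(0) = 8
f(1) = mul(f(0), 8) = mul(8, 8) = 64
f(2) = mul(f(1), 8) = mul(64, 8) = 512
f(3) = mul(f(2), 8) = mul(512, 8) = 4096
f(4) = mul(f(3), 8) = mul(4096, 8) = 32768
f(5) = mul(f(4), 8) = mul(32768, 8) = 262144
f(6) = mul(f(5), 8) = mul(262144, 8) = 2097152
f(7) = mul(f(6), 8) = mul(2097152, 8) = 16777216
f(8) = mul(f(7), 8) = mul(16777216, 8) = 134217728
f(9) = mul(f(8), 8) = mul(134217728, 8) = 1073741824


1073741824


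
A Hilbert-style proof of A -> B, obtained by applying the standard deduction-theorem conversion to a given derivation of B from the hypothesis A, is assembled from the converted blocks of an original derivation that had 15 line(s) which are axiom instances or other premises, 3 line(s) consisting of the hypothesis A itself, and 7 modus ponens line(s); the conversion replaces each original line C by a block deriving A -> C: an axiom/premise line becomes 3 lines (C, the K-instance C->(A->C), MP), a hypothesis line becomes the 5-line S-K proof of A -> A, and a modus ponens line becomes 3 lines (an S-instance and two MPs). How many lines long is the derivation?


Deduction-theorem conversion, block by block:
- 15 axiom/premise lines -> 3 lines each = 45
- 3 hypothesis lines -> 5 lines each (identity proof A->A) = 15
- 7 MP lines -> 3 lines each (S-instance, MP, MP) = 21
Total = 45 + 15 + 21 = 81 lines.

81


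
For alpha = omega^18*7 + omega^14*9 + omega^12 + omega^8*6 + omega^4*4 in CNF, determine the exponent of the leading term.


CNF: omega^18*7 + omega^14*9 + omega^12 + omega^8*6 + omega^4*4
The leading term is omega^18*7, which has exponent 18.

18


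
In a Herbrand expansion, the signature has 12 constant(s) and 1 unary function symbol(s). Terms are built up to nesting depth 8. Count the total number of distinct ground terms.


Herbrand terms by depth:
Depth 0: 12 constants
Depth 1: 12 new terms (running total: 24)
Depth 2: 12 new terms (running total: 36)
Depth 3: 12 new terms (running total: 48)
Depth 4: 12 new terms (running total: 60)
Depth 5: 12 new terms (running total: 72)
Depth 6: 12 new terms (running total: 84)
Depth 7: 12 new terms (running total: 96)
Depth 8: 12 new terms (running total: 108)
Total distinct ground terms = 108

108


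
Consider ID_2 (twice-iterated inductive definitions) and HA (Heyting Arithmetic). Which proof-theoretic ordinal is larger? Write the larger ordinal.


Proof-theoretic ordinal of ID_2 (twice-iterated inductive definitions): psi_0(epsilon_{Omega_2+1})
Proof-theoretic ordinal of HA (Heyting Arithmetic): epsilon_0
Comparing: epsilon_0 < psi_0(epsilon_{Omega_2+1}).
The larger ordinal is psi_0(epsilon_{Omega_2+1}) (from ID_2 (twice-iterated inductive definitions)).

psi_0(epsilon_{Omega_2+1})


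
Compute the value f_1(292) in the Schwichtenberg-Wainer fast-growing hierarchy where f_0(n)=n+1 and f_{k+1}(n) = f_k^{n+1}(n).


f_1(292) = f_0^293(292)
f_0 adds 1 each time, applied 293 times.
f_1(292) = 292 + 293 = 585

585


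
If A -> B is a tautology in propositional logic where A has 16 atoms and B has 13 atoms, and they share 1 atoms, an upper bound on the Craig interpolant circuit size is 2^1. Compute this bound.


Shared atoms = 1
Craig interpolant size bound = 2^1
= 2

2


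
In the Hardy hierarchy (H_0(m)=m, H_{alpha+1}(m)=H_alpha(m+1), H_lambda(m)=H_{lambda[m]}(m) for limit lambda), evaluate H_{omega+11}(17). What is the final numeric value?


H_{omega+11}(17):
Unwind the 11 successor steps: H_{omega+11}(17) = H_omega(17+11) = H_omega(28).
H_omega(m) = H_m(m) = m + m = 2m.
Result = 2 * 28 = 56

56


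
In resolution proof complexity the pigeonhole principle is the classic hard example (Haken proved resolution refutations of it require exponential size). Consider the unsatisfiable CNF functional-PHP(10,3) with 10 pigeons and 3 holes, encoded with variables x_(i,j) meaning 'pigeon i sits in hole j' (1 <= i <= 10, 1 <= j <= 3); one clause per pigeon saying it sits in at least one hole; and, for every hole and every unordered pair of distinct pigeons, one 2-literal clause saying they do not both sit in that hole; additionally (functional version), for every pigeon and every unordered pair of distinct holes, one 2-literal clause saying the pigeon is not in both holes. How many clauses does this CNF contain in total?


functional-PHP(10,3): 10 pigeons, 3 holes, 10*3 = 30 variables.
- pigeon clauses: one per pigeon -> 10 clauses
- hole clauses: 3 holes * C(10,2) = 3 * 45 -> 135 clauses
- functional clauses: 10 pigeons * C(3,2) = 10 * 3 -> 30 clauses
Total clauses = 10 + 135 + 30 = 175

175


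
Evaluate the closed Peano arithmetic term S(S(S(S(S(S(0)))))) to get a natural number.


Counting successors applied to 0:
6 applications of S to 0 = 6

6


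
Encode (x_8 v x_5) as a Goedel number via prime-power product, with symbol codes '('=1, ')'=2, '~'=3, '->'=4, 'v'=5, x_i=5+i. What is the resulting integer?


Formula: (x_8 v x_5)
Symbol codes: [1, 13, 5, 10, 2]
Primes: [2, 3, 5, 7, 11]
p_1^1 = 2^1 = 2
p_2^13 = 3^13 = 1594323
p_3^5 = 5^5 = 3125
p_4^10 = 7^10 = 282475249
p_5^2 = 11^2 = 121
Product = 340582319723641668750

340582319723641668750


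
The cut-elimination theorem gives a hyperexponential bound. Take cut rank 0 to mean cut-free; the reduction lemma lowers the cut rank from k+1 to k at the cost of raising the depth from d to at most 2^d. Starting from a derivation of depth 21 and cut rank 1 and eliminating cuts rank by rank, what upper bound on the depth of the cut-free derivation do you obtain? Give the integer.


Each rank reduction sends depth d to at most 2^d; cut rank r needs r reductions.
2_0(21) = 21
2_1(21) = 2^21 = 2097152
Cut-free depth bound = 2097152

2097152


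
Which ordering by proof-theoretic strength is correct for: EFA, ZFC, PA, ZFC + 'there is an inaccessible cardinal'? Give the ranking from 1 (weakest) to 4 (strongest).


Ordering by consistency strength:
1. EFA
2. PA
3. ZFC
4. ZFC + 'there is an inaccessible cardinal'


EFA=1, ZFC=3, PA=2, ZFC + 'there is an inaccessible cardinal'=4


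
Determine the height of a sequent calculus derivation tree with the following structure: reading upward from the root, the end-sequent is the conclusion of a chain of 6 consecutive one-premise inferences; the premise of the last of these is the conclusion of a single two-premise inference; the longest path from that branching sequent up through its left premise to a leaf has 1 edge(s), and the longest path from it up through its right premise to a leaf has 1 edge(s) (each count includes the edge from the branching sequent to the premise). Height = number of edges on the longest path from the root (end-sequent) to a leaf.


Longest path through the left premise: 1 edges (measured from the branching sequent)
Longest path through the right premise: 1 edges
Height of the subtree rooted at the branching sequent: max(1, 1) = 1
The branching sequent sits 6 edges above the root (the chain of one-premise inferences), so height = 1 + 6 = 7

7


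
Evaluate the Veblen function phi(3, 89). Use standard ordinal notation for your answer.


phi(3, 89):
phi(3, beta) = eta_beta (the beta-th eta number, fixed point of zeta).
phi(3, 89) = eta_89

eta_89


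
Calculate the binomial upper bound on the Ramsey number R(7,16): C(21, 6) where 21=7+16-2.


R(7,16) <= C(7+16-2, 7-1) = C(21, 6)
C(21, 6) = 21! / (6! * 15!)
= 54264

54264


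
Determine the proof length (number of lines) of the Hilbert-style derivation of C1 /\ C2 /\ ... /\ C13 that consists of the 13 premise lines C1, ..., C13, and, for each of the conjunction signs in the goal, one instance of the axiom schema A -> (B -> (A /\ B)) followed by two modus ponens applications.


Conjoining 13 premises:
- 13 premise lines
- the goal has 12 conjunction signs; each costs 1 axiom instance + 2 MP = 3 lines: 3 * 12 = 36
Total = 13 + 36 = 49 lines.

49


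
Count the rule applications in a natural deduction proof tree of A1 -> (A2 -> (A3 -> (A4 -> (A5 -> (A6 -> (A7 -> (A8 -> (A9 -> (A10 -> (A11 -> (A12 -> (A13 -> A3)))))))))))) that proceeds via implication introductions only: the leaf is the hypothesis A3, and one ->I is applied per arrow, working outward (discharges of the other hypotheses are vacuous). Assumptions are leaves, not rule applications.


The formula has 13 arrows (->); its innermost consequent A3 is one of the antecedents,
so the proof starts from the hypothesis leaf A3 (not a rule application) and closes one arrow per ->I.
Building A1 -> (A2 -> (A3 -> (A4 -> (A5 -> (A6 -> (A7 -> (A8 -> (A9 -> (A10 -> (A11 -> (A12 -> (A13 -> A3)))))))))))) therefore takes 13 nested implication introductions.
Total inference nodes = 13

13


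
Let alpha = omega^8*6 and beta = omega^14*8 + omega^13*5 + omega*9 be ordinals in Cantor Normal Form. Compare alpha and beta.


Compare term by term from highest exponent:
alpha = omega^8*6
beta = omega^14*8 + omega^13*5 + omega*9
Term 1: alpha has omega^8*6, beta has omega^14*8
Term 2: alpha has omega^0*0, beta has omega^13*5
Term 3: alpha has omega^0*0, beta has omega^1*9
Result: alpha < beta

alpha < beta


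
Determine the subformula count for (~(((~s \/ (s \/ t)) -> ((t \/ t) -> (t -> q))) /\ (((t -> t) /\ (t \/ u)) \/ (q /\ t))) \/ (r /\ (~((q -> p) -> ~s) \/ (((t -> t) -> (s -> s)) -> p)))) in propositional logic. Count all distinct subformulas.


Formula: (~(((~s \/ (s \/ t)) -> ((t \/ t) -> (t -> q))) /\ (((t -> t) /\ (t \/ u)) \/ (q /\ t))) \/ (r /\ (~((q -> p) -> ~s) \/ (((t -> t) -> (s -> s)) -> p))))
Subformulas found:
  1. r
  2. q
  3. u
  4. s
  5. t
  6. p
  7. ~s
  8. (t -> t)
  9. (t -> q)
  10. (t \/ t)
  11. (t \/ u)
  12. (q -> p)
  13. (q /\ t)
  14. (s \/ t)
  15. (s -> s)
  16. (~s \/ (s \/ t))
  17. ((q -> p) -> ~s)
  18. ~((q -> p) -> ~s)
  19. ((t -> t) /\ (t \/ u))
  20. ((t -> t) -> (s -> s))
  21. ((t \/ t) -> (t -> q))
  22. (((t -> t) -> (s -> s)) -> p)
  23. (((t -> t) /\ (t \/ u)) \/ (q /\ t))
  24. ((~s \/ (s \/ t)) -> ((t \/ t) -> (t -> q)))
  25. (~((q -> p) -> ~s) \/ (((t -> t) -> (s -> s)) -> p))
  26. (r /\ (~((q -> p) -> ~s) \/ (((t -> t) -> (s -> s)) -> p)))
  27. (((~s \/ (s \/ t)) -> ((t \/ t) -> (t -> q))) /\ (((t -> t) /\ (t \/ u)) \/ (q /\ t)))
  28. ~(((~s \/ (s \/ t)) -> ((t \/ t) -> (t -> q))) /\ (((t -> t) /\ (t \/ u)) \/ (q /\ t)))
  29. (~(((~s \/ (s \/ t)) -> ((t \/ t) -> (t -> q))) /\ (((t -> t) /\ (t \/ u)) \/ (q /\ t))) \/ (r /\ (~((q -> p) -> ~s) \/ (((t -> t) -> (s -> s)) -> p))))
Total distinct subformulas = 29

29


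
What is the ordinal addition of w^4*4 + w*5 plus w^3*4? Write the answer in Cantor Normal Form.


Ordinal addition (w^4*4 + w*5) + w^3*4:
alpha's leading term has exponent 4 > beta's exponent 3, so it survives.
alpha's tail term has exponent 1 < beta's exponent 3, so it is absorbed by beta.
In ordinal addition, any term followed by a strictly larger-exponent term is absorbed.
Result = w^4*4 + w^3*4

w^4*4 + w^3*4


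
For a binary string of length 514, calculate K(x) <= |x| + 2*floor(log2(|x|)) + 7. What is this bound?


floor(log2(514)) = 9
2 * 9 = 18
K(x) <= 514 + 18 + 7 = 539

539


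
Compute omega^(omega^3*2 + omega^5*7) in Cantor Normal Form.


omega^(omega^3*2 + omega^5*7):
In ordinal addition a term is absorbed by a following term of strictly larger exponent: 3 < 5, so omega^3*2 + omega^5*7 = omega^5*7.
omega raised to a CNF ordinal is a single CNF term: Result = omega^(omega^5*7)

omega^(omega^5*7)


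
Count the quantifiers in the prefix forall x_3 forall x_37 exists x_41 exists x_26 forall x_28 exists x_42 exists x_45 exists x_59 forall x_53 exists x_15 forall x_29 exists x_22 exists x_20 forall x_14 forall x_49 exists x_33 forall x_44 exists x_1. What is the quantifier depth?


Quantifier prefix has 18 quantifier symbols.
Quantifier depth = 18

18


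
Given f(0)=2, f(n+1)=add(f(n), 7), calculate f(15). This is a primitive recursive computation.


f(0) = 2
f(1) = add(f(0), 7) = add(2, 7) = 9
f(2) = add(f(1), 7) = add(9, 7) = 16
f(3) = add(f(2), 7) = add(16, 7) = 23
f(4) = add(f(3), 7) = add(23, 7) = 30
f(5) = add(f(4), 7) = add(30, 7) = 37
f(6) = add(f(5), 7) = add(37, 7) = 44
f(7) = add(f(6), 7) = add(44, 7) = 51
f(8) = add(f(7), 7) = add(51, 7) = 58
f(9) = add(f(8), 7) = add(58, 7) = 65
f(10) = add(f(9), 7) = add(65, 7) = 72
f(11) = add(f(10), 7) = add(72, 7) = 79
f(12) = add(f(11), 7) = add(79, 7) = 86
f(13) = add(f(12), 7) = add(86, 7) = 93
f(14) = add(f(13), 7) = add(93, 7) = 100
f(15) = add(f(14), 7) = add(100, 7) = 107


107


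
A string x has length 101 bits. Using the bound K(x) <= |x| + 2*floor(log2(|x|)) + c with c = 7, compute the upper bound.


floor(log2(101)) = 6
2 * 6 = 12
K(x) <= 101 + 12 + 7 = 120

120


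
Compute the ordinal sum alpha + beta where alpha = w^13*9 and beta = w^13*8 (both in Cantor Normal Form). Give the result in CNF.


Ordinal addition w^13*9 + w^13*8:
Both terms have the same exponent 13.
w^e*c + w^e*d = w^e*(c+d).
Result = w^13*(9+8) = w^13*17

w^13*17


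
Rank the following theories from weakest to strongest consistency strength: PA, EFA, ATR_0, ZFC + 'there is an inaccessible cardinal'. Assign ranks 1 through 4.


Ordering by consistency strength:
1. EFA
2. PA
3. ATR_0
4. ZFC + 'there is an inaccessible cardinal'


PA=2, EFA=1, ATR_0=3, ZFC + 'there is an inaccessible cardinal'=4


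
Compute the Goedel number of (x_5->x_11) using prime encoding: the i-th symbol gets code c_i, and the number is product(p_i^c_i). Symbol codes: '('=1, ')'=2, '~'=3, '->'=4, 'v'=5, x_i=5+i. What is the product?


Formula: (x_5->x_11)
Symbol codes: [1, 10, 4, 16, 2]
Primes: [2, 3, 5, 7, 11]
p_1^1 = 2^1 = 2
p_2^10 = 3^10 = 59049
p_3^4 = 5^4 = 625
p_4^16 = 7^16 = 33232930569601
p_5^2 = 11^2 = 121
Product = 296808661727160879161250

296808661727160879161250


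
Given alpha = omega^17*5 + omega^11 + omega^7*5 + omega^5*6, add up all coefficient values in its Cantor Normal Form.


CNF: omega^17*5 + omega^11 + omega^7*5 + omega^5*6
Coefficients: 5 + 1 + 5 + 6 = 17

17


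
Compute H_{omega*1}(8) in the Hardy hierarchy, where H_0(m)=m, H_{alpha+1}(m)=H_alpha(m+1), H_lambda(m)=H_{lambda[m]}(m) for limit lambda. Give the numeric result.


H_{omega*1}(8):
For the Hardy hierarchy, H_{omega*k}(n) = 2^k * n.
2^1 = 2.
2 * 8 = 16

16


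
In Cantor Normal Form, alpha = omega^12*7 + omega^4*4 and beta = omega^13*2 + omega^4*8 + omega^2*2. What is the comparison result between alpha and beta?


Compare term by term from highest exponent:
alpha = omega^12*7 + omega^4*4
beta = omega^13*2 + omega^4*8 + omega^2*2
Term 1: alpha has omega^12*7, beta has omega^13*2
Term 2: alpha has omega^4*4, beta has omega^4*8
Term 3: alpha has omega^0*0, beta has omega^2*2
Result: alpha < beta

alpha < beta


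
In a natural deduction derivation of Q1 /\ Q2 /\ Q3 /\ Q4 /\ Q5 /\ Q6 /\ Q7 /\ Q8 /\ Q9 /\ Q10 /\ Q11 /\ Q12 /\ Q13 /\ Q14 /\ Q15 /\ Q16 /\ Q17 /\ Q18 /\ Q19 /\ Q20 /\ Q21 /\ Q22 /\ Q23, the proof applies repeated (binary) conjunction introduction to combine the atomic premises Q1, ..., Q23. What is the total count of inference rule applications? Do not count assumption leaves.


The target conjunction has 23 conjuncts, i.e. 22 binary /\ connectives.
Each conjunction-intro joins two pieces, so 23 atoms require 23-1 = 22 applications.
Total inference nodes = 22

22


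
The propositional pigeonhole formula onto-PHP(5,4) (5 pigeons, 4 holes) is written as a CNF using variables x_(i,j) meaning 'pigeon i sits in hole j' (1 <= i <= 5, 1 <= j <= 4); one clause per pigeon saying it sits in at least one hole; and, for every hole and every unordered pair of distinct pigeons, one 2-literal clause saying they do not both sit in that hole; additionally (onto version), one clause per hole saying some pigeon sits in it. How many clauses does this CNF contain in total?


onto-PHP(5,4): 5 pigeons, 4 holes, 5*4 = 20 variables.
- pigeon clauses: one per pigeon -> 5 clauses
- hole clauses: 4 holes * C(5,2) = 4 * 10 -> 40 clauses
- onto clauses: one per hole -> 4 clauses
Total clauses = 5 + 40 + 4 = 49

49


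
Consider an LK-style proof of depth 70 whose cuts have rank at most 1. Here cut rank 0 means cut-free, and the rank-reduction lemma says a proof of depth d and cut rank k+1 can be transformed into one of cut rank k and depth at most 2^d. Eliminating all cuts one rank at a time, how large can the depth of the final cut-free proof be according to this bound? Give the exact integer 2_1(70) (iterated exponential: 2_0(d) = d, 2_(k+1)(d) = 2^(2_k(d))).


Each rank reduction sends depth d to at most 2^d; cut rank r needs r reductions.
2_0(70) = 70
2_1(70) = 2^70 = 1180591620717411303424
Cut-free depth bound = 1180591620717411303424

1180591620717411303424


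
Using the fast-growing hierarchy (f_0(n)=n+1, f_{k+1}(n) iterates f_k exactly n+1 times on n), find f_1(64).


f_1(64) = f_0^65(64)
f_0 adds 1 each time, applied 65 times.
f_1(64) = 64 + 65 = 129

129


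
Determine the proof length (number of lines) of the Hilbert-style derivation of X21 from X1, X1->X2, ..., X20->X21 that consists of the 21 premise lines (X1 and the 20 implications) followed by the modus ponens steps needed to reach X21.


We have 21 premise lines: X1 and 20 implications.
Each implication is detached once by MP, giving 20 MP lines.
21 premise lines + 20 MP lines = 41 total lines.

41


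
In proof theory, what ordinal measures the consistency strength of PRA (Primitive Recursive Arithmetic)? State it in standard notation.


The proof-theoretic ordinal of PRA (Primitive Recursive Arithmetic) is a standard result in ordinal analysis.
This ordinal is the supremum of order types of primitive recursive well-orderings
that the theory can prove to be well-ordered.
For PRA (Primitive Recursive Arithmetic), the proof-theoretic ordinal is omega^omega.

omega^omega


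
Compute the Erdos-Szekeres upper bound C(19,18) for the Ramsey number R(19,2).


R(19,2) <= C(19+2-2, 19-1) = C(19, 18)
C(19, 18) = 19! / (18! * 1!)
= 19

19


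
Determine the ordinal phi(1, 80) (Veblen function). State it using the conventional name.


phi(1, 80):
phi(1, beta) = epsilon_beta (the beta-th epsilon number).
phi(1, 80) = epsilon_80

epsilon_80


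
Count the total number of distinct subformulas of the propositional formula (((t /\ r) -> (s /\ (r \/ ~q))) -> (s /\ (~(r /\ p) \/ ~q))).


Formula: (((t /\ r) -> (s /\ (r \/ ~q))) -> (s /\ (~(r /\ p) \/ ~q)))
Subformulas found:
  1. r
  2. q
  3. s
  4. t
  5. p
  6. ~q
  7. (t /\ r)
  8. (r /\ p)
  9. (r \/ ~q)
  10. ~(r /\ p)
  11. (s /\ (r \/ ~q))
  12. (~(r /\ p) \/ ~q)
  13. (s /\ (~(r /\ p) \/ ~q))
  14. ((t /\ r) -> (s /\ (r \/ ~q)))
  15. (((t /\ r) -> (s /\ (r \/ ~q))) -> (s /\ (~(r /\ p) \/ ~q)))
Total distinct subformulas = 15

15


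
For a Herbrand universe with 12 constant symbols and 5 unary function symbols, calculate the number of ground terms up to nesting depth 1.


Herbrand terms by depth:
Depth 0: 12 constants
Depth 1: 60 new terms (running total: 72)
Total distinct ground terms = 72

72


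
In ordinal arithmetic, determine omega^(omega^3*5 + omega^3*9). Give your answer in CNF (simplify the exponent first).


omega^(omega^3*5 + omega^3*9):
Both terms of the exponent have the same exponent 3, so they merge: omega^3*5 + omega^3*9 = omega^3*(5+9) = omega^3*14.
omega raised to a CNF ordinal is a single CNF term: Result = omega^(omega^3*14)

omega^(omega^3*14)


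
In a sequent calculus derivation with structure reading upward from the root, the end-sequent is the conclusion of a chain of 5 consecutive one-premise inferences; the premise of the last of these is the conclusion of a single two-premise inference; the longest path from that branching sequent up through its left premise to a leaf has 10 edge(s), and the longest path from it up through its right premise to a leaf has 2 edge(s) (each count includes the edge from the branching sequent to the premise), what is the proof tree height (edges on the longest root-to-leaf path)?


Longest path through the left premise: 10 edges (measured from the branching sequent)
Longest path through the right premise: 2 edges
Height of the subtree rooted at the branching sequent: max(10, 2) = 10
The branching sequent sits 5 edges above the root (the chain of one-premise inferences), so height = 10 + 5 = 15

15


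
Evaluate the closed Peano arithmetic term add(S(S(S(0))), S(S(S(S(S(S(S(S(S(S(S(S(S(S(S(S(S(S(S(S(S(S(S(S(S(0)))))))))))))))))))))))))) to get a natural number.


add(S^3(0), S^25(0)):
S^3(0) = 3
S^25(0) = 25
3 + 25 = 28

28


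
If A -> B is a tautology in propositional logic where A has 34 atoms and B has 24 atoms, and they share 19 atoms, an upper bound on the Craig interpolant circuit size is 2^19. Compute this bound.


Shared atoms = 19
Craig interpolant size bound = 2^19
= 524288

524288


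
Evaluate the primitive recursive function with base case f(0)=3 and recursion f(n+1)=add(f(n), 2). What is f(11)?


f(0) = 3
f(1) = add(f(0), 2) = add(3, 2) = 5
f(2) = add(f(1), 2) = add(5, 2) = 7
f(3) = add(f(2), 2) = add(7, 2) = 9
f(4) = add(f(3), 2) = add(9, 2) = 11
f(5) = add(f(4), 2) = add(11, 2) = 13
f(6) = add(f(5), 2) = add(13, 2) = 15
f(7) = add(f(6), 2) = add(15, 2) = 17
f(8) = add(f(7), 2) = add(17, 2) = 19
f(9) = add(f(8), 2) = add(19, 2) = 21
f(10) = add(f(9), 2) = add(21, 2) = 23
f(11) = add(f(10), 2) = add(23, 2) = 25


25
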